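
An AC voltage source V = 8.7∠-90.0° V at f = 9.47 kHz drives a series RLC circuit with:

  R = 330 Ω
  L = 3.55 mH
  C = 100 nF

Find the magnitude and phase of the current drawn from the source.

Step 1 — Angular frequency: ω = 2π·f = 2π·9470 = 5.95e+04 rad/s.
Step 2 — Component impedances:
  R: Z = R = 330 Ω
  L: Z = jωL = j·5.95e+04·0.00355 = 0 + j211.2 Ω
  C: Z = 1/(jωC) = -j/(ω·C) = 0 - j168.1 Ω
Step 3 — Series combination: Z_total = R + L + C = 330 + j43.17 Ω = 332.8∠7.5° Ω.
Step 4 — Source phasor: V = 8.7∠-90.0° V = 0 - j8.7 V.
Step 5 — Ohm's law: I = V / Z_total = (0 - j8.7) / (330 + j43.17) = -0.003391 - j0.02592 A.
Step 6 — Convert to polar: |I| = 0.02614 A, ∠I = -97.5°.

I = 0.02614∠-97.5° A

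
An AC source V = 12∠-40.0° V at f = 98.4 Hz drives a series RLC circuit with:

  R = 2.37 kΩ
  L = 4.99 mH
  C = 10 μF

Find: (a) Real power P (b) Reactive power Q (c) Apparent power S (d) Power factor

Step 1 — Angular frequency: ω = 2π·f = 2π·98.4 = 618.3 rad/s.
Step 2 — Component impedances:
  R: Z = R = 2370 Ω
  L: Z = jωL = j·618.3·0.00499 = 0 + j3.085 Ω
  C: Z = 1/(jωC) = -j/(ω·C) = 0 - j161.7 Ω
Step 3 — Series combination: Z_total = R + L + C = 2370 - j158.7 Ω = 2375∠-3.8° Ω.
Step 4 — Source phasor: V = 12∠-40.0° V = 9.193 - j7.713 V.
Step 5 — Current: I = V / Z = 0.004078 - j0.002982 A = 0.005052∠-36.2° A.
Step 6 — Complex power: S = V·I* = 0.06049 - j0.004049 VA.
Step 7 — Real power: P = Re(S) = 0.06049 W.
Step 8 — Reactive power: Q = Im(S) = -0.004049 VAR.
Step 9 — Apparent power: |S| = 0.06062 VA.
Step 10 — Power factor: PF = P/|S| = 0.9978 (leading).

(a) P = 0.06049 W  (b) Q = -0.004049 VAR  (c) S = 0.06062 VA  (d) PF = 0.9978 (leading)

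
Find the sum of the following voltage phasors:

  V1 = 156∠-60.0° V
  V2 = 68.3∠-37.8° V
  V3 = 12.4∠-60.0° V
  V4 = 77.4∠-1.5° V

Step 1 — Convert each phasor to rectangular form:
  V1 = 156·(cos(-60.0°) + j·sin(-60.0°)) = 78 - j135.1 V
  V2 = 68.3·(cos(-37.8°) + j·sin(-37.8°)) = 53.97 - j41.86 V
  V3 = 12.4·(cos(-60.0°) + j·sin(-60.0°)) = 6.2 - j10.74 V
  V4 = 77.4·(cos(-1.5°) + j·sin(-1.5°)) = 77.37 - j2.026 V
Step 2 — Sum components: V_total = 215.5 - j189.7 V.
Step 3 — Convert to polar: |V_total| = 287.1 V, ∠V_total = -41.4°.

V_total = 287.1∠-41.4° V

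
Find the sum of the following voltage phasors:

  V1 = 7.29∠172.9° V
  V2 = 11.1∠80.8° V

Step 1 — Convert each phasor to rectangular form:
  V1 = 7.29·(cos(172.9°) + j·sin(172.9°)) = -7.234 + j0.9011 V
  V2 = 11.1·(cos(80.8°) + j·sin(80.8°)) = 1.775 + j10.96 V
Step 2 — Sum components: V_total = -5.459 + j11.86 V.
Step 3 — Convert to polar: |V_total| = 13.05 V, ∠V_total = 114.7°.

V_total = 13.05∠114.7° V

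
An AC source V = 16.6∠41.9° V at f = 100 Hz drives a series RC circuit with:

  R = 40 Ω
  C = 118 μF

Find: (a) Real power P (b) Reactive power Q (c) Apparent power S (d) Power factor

Step 1 — Angular frequency: ω = 2π·f = 2π·100 = 628.3 rad/s.
Step 2 — Component impedances:
  R: Z = R = 40 Ω
  C: Z = 1/(jωC) = -j/(ω·C) = 0 - j13.49 Ω
Step 3 — Series combination: Z_total = R + C = 40 - j13.49 Ω = 42.21∠-18.6° Ω.
Step 4 — Source phasor: V = 16.6∠41.9° V = 12.36 + j11.09 V.
Step 5 — Current: I = V / Z = 0.1934 + j0.3424 A = 0.3932∠60.5° A.
Step 6 — Complex power: S = V·I* = 6.186 - j2.086 VA.
Step 7 — Real power: P = Re(S) = 6.186 W.
Step 8 — Reactive power: Q = Im(S) = -2.086 VAR.
Step 9 — Apparent power: |S| = 6.528 VA.
Step 10 — Power factor: PF = P/|S| = 0.9476 (leading).

(a) P = 6.186 W  (b) Q = -2.086 VAR  (c) S = 6.528 VA  (d) PF = 0.9476 (leading)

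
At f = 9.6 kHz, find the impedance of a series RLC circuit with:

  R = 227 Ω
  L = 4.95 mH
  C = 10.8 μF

Step 1 — Angular frequency: ω = 2π·f = 2π·9600 = 6.032e+04 rad/s.
Step 2 — Component impedances:
  R: Z = R = 227 Ω
  L: Z = jωL = j·6.032e+04·0.00495 = 0 + j298.6 Ω
  C: Z = 1/(jωC) = -j/(ω·C) = 0 - j1.535 Ω
Step 3 — Series combination: Z_total = R + L + C = 227 + j297 Ω = 373.8∠52.6° Ω.

Z = 227 + j297 Ω = 373.8∠52.6° Ω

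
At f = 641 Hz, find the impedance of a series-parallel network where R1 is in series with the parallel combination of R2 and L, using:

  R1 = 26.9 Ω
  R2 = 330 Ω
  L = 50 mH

Step 1 — Angular frequency: ω = 2π·f = 2π·641 = 4028 rad/s.
Step 2 — Component impedances:
  R1: Z = R = 26.9 Ω
  R2: Z = R = 330 Ω
  L: Z = jωL = j·4028·0.05 = 0 + j201.4 Ω
Step 3 — Parallel branch: R2 || L = 1/(1/R2 + 1/L) = 89.54 + j146.7 Ω.
Step 4 — Series with R1: Z_total = R1 + (R2 || L) = 116.4 + j146.7 Ω = 187.3∠51.6° Ω.

Z = 116.4 + j146.7 Ω = 187.3∠51.6° Ω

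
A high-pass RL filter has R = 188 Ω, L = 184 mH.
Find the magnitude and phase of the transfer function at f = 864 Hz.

Step 1 — Angular frequency: ω = 2π·864 = 5429 rad/s.
Step 2 — Transfer function: H(jω) = jωL/(R + jωL).
Step 3 — Numerator jωL = j·998.9; denominator R + jωL = 188 + j998.9.
Step 4 — H = 0.9658 + j0.1818.
Step 5 — Magnitude: |H| = 0.9827 (-0.2 dB); phase: φ = 10.7°.

|H| = 0.9827 (-0.2 dB), φ = 10.7°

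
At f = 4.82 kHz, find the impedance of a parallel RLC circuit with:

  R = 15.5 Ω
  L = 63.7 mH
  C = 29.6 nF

Step 1 — Angular frequency: ω = 2π·f = 2π·4820 = 3.028e+04 rad/s.
Step 2 — Component impedances:
  R: Z = R = 15.5 Ω
  L: Z = jωL = j·3.028e+04·0.0637 = 0 + j1929 Ω
  C: Z = 1/(jωC) = -j/(ω·C) = 0 - j1116 Ω
Step 3 — Parallel combination: 1/Z_total = 1/R + 1/L + 1/C; Z_total = 15.5 - j0.09083 Ω = 15.5∠-0.3° Ω.

Z = 15.5 - j0.09083 Ω = 15.5∠-0.3° Ω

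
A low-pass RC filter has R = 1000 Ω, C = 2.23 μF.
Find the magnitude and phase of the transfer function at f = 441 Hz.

Step 1 — Angular frequency: ω = 2π·441 = 2771 rad/s.
Step 2 — Transfer function: H(jω) = 1/(1 + jωRC).
Step 3 — Denominator: 1 + jωRC = 1 + j·2771·1000·2.23e-06 = 1 + j6.179.
Step 4 — H = 0.02552 - j0.1577.
Step 5 — Magnitude: |H| = 0.1598 (-15.9 dB); phase: φ = -80.8°.

|H| = 0.1598 (-15.9 dB), φ = -80.8°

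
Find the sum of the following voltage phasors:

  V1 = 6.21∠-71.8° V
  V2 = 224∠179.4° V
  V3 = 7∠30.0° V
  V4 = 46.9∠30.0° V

Step 1 — Convert each phasor to rectangular form:
  V1 = 6.21·(cos(-71.8°) + j·sin(-71.8°)) = 1.94 - j5.899 V
  V2 = 224·(cos(179.4°) + j·sin(179.4°)) = -224 + j2.346 V
  V3 = 7·(cos(30.0°) + j·sin(30.0°)) = 6.062 + j3.5 V
  V4 = 46.9·(cos(30.0°) + j·sin(30.0°)) = 40.62 + j23.45 V
Step 2 — Sum components: V_total = -175.4 + j23.4 V.
Step 3 — Convert to polar: |V_total| = 176.9 V, ∠V_total = 172.4°.

V_total = 176.9∠172.4° V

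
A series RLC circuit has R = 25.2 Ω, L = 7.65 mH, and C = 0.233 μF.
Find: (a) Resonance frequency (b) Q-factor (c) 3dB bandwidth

Step 1 — Resonance condition Im(Z)=0 gives ω₀ = 1/√(LC).
Step 2 — ω₀ = 1/√(0.00765·2.33e-07) = 2.369e+04 rad/s.
Step 3 — f₀ = ω₀/(2π) = 3770 Hz.
Step 4 — Series Q: Q = ω₀L/R = 2.369e+04·0.00765/25.2 = 7.19.
Step 5 — 3dB bandwidth: Δω = ω₀/Q = 3294 rad/s; BW = Δω/(2π) = 524.3 Hz.

(a) f₀ = 3770 Hz  (b) Q = 7.19  (c) BW = 524.3 Hz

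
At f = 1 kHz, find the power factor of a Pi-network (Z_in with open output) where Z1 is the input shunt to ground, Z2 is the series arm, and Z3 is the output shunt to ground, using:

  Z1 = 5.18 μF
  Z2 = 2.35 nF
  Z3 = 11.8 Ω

Step 1 — Angular frequency: ω = 2π·f = 2π·1000 = 6283 rad/s.
Step 2 — Component impedances:
  Z1: Z = 1/(jωC) = -j/(ω·C) = 0 - j30.72 Ω
  Z2: Z = 1/(jωC) = -j/(ω·C) = 0 - j6.773e+04 Ω
  Z3: Z = R = 11.8 Ω
Step 3 — With open output, the series arm Z2 and the output shunt Z3 appear in series to ground: Z2 + Z3 = 11.8 - j6.773e+04 Ω.
Step 4 — Parallel with input shunt Z1: Z_in = Z1 || (Z2 + Z3) = 2.426e-06 - j30.71 Ω = 30.71∠-90.0° Ω.
Step 5 — Power factor: PF = cos(φ) = Re(Z)/|Z| = 2.4264e-06/30.711 = 7.901e-08.
Step 6 — Type: Im(Z) = -30.71 ⇒ leading (phase φ = -90.0°).

PF = 7.901e-08 (leading, φ = -90.0°)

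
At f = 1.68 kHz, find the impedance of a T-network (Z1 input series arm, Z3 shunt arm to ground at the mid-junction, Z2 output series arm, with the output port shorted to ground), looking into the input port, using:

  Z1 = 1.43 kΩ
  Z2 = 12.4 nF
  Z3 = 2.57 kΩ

Step 1 — Angular frequency: ω = 2π·f = 2π·1680 = 1.056e+04 rad/s.
Step 2 — Component impedances:
  Z1: Z = R = 1430 Ω
  Z2: Z = 1/(jωC) = -j/(ω·C) = 0 - j7640 Ω
  Z3: Z = R = 2570 Ω
Step 3 — With the output port shorted to ground, the output series arm Z2 runs from the junction to ground; the shunt arm Z3 also runs from the junction to ground. They appear in parallel: Z3 || Z2 = 2309 - j776.6 Ω.
Step 4 — Series with input arm Z1: Z_in = Z1 + (Z3 || Z2) = 3739 - j776.6 Ω = 3819∠-11.7° Ω.

Z = 3739 - j776.6 Ω = 3819∠-11.7° Ω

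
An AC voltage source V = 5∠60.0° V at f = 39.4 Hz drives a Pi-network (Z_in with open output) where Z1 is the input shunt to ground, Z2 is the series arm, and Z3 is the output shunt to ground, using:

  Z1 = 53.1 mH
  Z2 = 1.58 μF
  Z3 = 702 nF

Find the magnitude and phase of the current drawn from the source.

Step 1 — Angular frequency: ω = 2π·f = 2π·39.4 = 247.6 rad/s.
Step 2 — Component impedances:
  Z1: Z = jωL = j·247.6·0.0531 = 0 + j13.15 Ω
  Z2: Z = 1/(jωC) = -j/(ω·C) = 0 - j2557 Ω
  Z3: Z = 1/(jωC) = -j/(ω·C) = 0 - j5754 Ω
Step 3 — With open output, the series arm Z2 and the output shunt Z3 appear in series to ground: Z2 + Z3 = 0 - j8311 Ω.
Step 4 — Parallel with input shunt Z1: Z_in = Z1 || (Z2 + Z3) = 0 + j13.17 Ω = 13.17∠90.0° Ω.
Step 5 — Source phasor: V = 5∠60.0° V = 2.5 + j4.33 V.
Step 6 — Ohm's law: I = V / Z_total = (2.5 + j4.33) / (0 + j13.17) = 0.3289 - j0.1899 A.
Step 7 — Convert to polar: |I| = 0.3798 A, ∠I = -30.0°.

I = 0.3798∠-30.0° A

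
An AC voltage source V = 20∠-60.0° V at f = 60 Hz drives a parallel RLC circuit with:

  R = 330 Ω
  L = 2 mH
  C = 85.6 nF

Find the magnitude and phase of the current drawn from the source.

Step 1 — Angular frequency: ω = 2π·f = 2π·60 = 377 rad/s.
Step 2 — Component impedances:
  R: Z = R = 330 Ω
  L: Z = jωL = j·377·0.002 = 0 + j0.754 Ω
  C: Z = 1/(jωC) = -j/(ω·C) = 0 - j3.099e+04 Ω
Step 3 — Parallel combination: 1/Z_total = 1/R + 1/L + 1/C; Z_total = 0.001723 + j0.754 Ω = 0.754∠89.9° Ω.
Step 4 — Source phasor: V = 20∠-60.0° V = 10 - j17.32 V.
Step 5 — Ohm's law: I = V / Z_total = (10 - j17.32) / (0.001723 + j0.754) = -22.94 - j13.32 A.
Step 6 — Convert to polar: |I| = 26.53 A, ∠I = -149.9°.

I = 26.53∠-149.9° A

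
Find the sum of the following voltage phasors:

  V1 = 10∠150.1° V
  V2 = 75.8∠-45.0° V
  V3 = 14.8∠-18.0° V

Step 1 — Convert each phasor to rectangular form:
  V1 = 10·(cos(150.1°) + j·sin(150.1°)) = -8.669 + j4.985 V
  V2 = 75.8·(cos(-45.0°) + j·sin(-45.0°)) = 53.6 - j53.6 V
  V3 = 14.8·(cos(-18.0°) + j·sin(-18.0°)) = 14.08 - j4.573 V
Step 2 — Sum components: V_total = 59.01 - j53.19 V.
Step 3 — Convert to polar: |V_total| = 79.44 V, ∠V_total = -42.0°.

V_total = 79.44∠-42.0° V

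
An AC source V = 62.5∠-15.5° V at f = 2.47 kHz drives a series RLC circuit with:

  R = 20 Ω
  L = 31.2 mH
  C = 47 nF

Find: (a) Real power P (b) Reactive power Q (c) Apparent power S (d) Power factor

Step 1 — Angular frequency: ω = 2π·f = 2π·2470 = 1.552e+04 rad/s.
Step 2 — Component impedances:
  R: Z = R = 20 Ω
  L: Z = jωL = j·1.552e+04·0.0312 = 0 + j484.2 Ω
  C: Z = 1/(jωC) = -j/(ω·C) = 0 - j1371 Ω
Step 3 — Series combination: Z_total = R + L + C = 20 - j886.8 Ω = 887∠-88.7° Ω.
Step 4 — Source phasor: V = 62.5∠-15.5° V = 60.23 - j16.7 V.
Step 5 — Current: I = V / Z = 0.02036 + j0.06746 A = 0.07046∠73.2° A.
Step 6 — Complex power: S = V·I* = 0.0993 - j4.403 VA.
Step 7 — Real power: P = Re(S) = 0.0993 W.
Step 8 — Reactive power: Q = Im(S) = -4.403 VAR.
Step 9 — Apparent power: |S| = 4.404 VA.
Step 10 — Power factor: PF = P/|S| = 0.02255 (leading).

(a) P = 0.0993 W  (b) Q = -4.403 VAR  (c) S = 4.404 VA  (d) PF = 0.02255 (leading)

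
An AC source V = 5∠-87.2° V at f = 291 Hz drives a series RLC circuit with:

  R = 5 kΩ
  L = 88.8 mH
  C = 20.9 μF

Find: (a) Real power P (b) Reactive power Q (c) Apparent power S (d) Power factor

Step 1 — Angular frequency: ω = 2π·f = 2π·291 = 1828 rad/s.
Step 2 — Component impedances:
  R: Z = R = 5000 Ω
  L: Z = jωL = j·1828·0.0888 = 0 + j162.4 Ω
  C: Z = 1/(jωC) = -j/(ω·C) = 0 - j26.17 Ω
Step 3 — Series combination: Z_total = R + L + C = 5000 + j136.2 Ω = 5002∠1.6° Ω.
Step 4 — Source phasor: V = 5∠-87.2° V = 0.2442 - j4.994 V.
Step 5 — Current: I = V / Z = 2.163e-05 - j0.0009994 A = 0.0009996∠-88.8° A.
Step 6 — Complex power: S = V·I* = 0.004996 + j0.0001361 VA.
Step 7 — Real power: P = Re(S) = 0.004996 W.
Step 8 — Reactive power: Q = Im(S) = 0.0001361 VAR.
Step 9 — Apparent power: |S| = 0.004998 VA.
Step 10 — Power factor: PF = P/|S| = 0.9996 (lagging).

(a) P = 0.004996 W  (b) Q = 0.0001361 VAR  (c) S = 0.004998 VA  (d) PF = 0.9996 (lagging)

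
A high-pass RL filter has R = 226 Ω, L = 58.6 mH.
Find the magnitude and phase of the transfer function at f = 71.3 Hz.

Step 1 — Angular frequency: ω = 2π·71.3 = 448 rad/s.
Step 2 — Transfer function: H(jω) = jωL/(R + jωL).
Step 3 — Numerator jωL = j·26.25; denominator R + jωL = 226 + j26.25.
Step 4 — H = 0.01331 + j0.1146.
Step 5 — Magnitude: |H| = 0.1154 (-18.8 dB); phase: φ = 83.4°.

|H| = 0.1154 (-18.8 dB), φ = 83.4°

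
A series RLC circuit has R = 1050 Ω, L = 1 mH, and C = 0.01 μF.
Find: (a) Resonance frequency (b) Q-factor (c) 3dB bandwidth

Step 1 — Resonance: ω₀ = 1/√(LC) = 1/√(0.001·1e-08) = 3.162e+05 rad/s.
Step 2 — f₀ = ω₀/(2π) = 5.033e+04 Hz.
Step 3 — Series Q: Q = ω₀L/R = 3.162e+05·0.001/1050 = 0.3012.
Step 4 — Bandwidth: Δω = ω₀/Q = 1.05e+06 rad/s; BW = Δω/(2π) = 1.671e+05 Hz.

(a) f₀ = 5.033e+04 Hz  (b) Q = 0.3012  (c) BW = 1.671e+05 Hz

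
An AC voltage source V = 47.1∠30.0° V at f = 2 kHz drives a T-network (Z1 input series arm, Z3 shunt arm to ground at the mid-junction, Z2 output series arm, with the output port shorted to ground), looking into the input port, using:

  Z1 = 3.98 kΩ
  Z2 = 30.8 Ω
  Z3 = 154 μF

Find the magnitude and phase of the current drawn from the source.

Step 1 — Angular frequency: ω = 2π·f = 2π·2000 = 1.257e+04 rad/s.
Step 2 — Component impedances:
  Z1: Z = R = 3980 Ω
  Z2: Z = R = 30.8 Ω
  Z3: Z = 1/(jωC) = -j/(ω·C) = 0 - j0.5167 Ω
Step 3 — With the output port shorted to ground, the output series arm Z2 runs from the junction to ground; the shunt arm Z3 also runs from the junction to ground. They appear in parallel: Z3 || Z2 = 0.008667 - j0.5166 Ω.
Step 4 — Series with input arm Z1: Z_in = Z1 + (Z3 || Z2) = 3980 - j0.5166 Ω = 3980∠-0.0° Ω.
Step 5 — Source phasor: V = 47.1∠30.0° V = 40.79 + j23.55 V.
Step 6 — Ohm's law: I = V / Z_total = (40.79 + j23.55) / (3980 - j0.5166) = 0.01025 + j0.005918 A.
Step 7 — Convert to polar: |I| = 0.01183 A, ∠I = 30.0°.

I = 0.01183∠30.0° A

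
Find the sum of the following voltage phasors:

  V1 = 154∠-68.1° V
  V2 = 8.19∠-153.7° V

Step 1 — Convert each phasor to rectangular form:
  V1 = 154·(cos(-68.1°) + j·sin(-68.1°)) = 57.44 - j142.9 V
  V2 = 8.19·(cos(-153.7°) + j·sin(-153.7°)) = -7.342 - j3.629 V
Step 2 — Sum components: V_total = 50.1 - j146.5 V.
Step 3 — Convert to polar: |V_total| = 154.8 V, ∠V_total = -71.1°.

V_total = 154.8∠-71.1° V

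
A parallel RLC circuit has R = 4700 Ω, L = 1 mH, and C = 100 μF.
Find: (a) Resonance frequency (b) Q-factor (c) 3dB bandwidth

Step 1 — Resonance: ω₀ = 1/√(LC) = 1/√(0.001·0.0001) = 3162 rad/s.
Step 2 — f₀ = ω₀/(2π) = 503.3 Hz.
Step 3 — Parallel Q: Q = R/(ω₀L) = 4700/(3162·0.001) = 1486.
Step 4 — Bandwidth: Δω = ω₀/Q = 2.128 rad/s; BW = Δω/(2π) = 0.3386 Hz.

(a) f₀ = 503.3 Hz  (b) Q = 1486  (c) BW = 0.3386 Hz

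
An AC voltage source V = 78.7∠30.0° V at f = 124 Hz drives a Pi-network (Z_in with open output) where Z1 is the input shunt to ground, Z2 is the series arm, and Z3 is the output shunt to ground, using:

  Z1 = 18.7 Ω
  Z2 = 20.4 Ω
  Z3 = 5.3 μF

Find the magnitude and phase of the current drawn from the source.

Step 1 — Angular frequency: ω = 2π·f = 2π·124 = 779.1 rad/s.
Step 2 — Component impedances:
  Z1: Z = R = 18.7 Ω
  Z2: Z = R = 20.4 Ω
  Z3: Z = 1/(jωC) = -j/(ω·C) = 0 - j242.2 Ω
Step 3 — With open output, the series arm Z2 and the output shunt Z3 appear in series to ground: Z2 + Z3 = 20.4 - j242.2 Ω.
Step 4 — Parallel with input shunt Z1: Z_in = Z1 || (Z2 + Z3) = 18.47 - j1.407 Ω = 18.53∠-4.4° Ω.
Step 5 — Source phasor: V = 78.7∠30.0° V = 68.16 + j39.35 V.
Step 6 — Ohm's law: I = V / Z_total = (68.16 + j39.35) / (18.47 - j1.407) = 3.507 + j2.397 A.
Step 7 — Convert to polar: |I| = 4.248 A, ∠I = 34.4°.

I = 4.248∠34.4° A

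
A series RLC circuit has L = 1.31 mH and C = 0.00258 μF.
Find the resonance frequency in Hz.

Step 1 — Resonance condition Im(Z)=0 gives ω₀ = 1/√(LC).
Step 2 — ω₀ = 1/√(0.00131·2.58e-09) = 5.439e+05 rad/s.
Step 3 — f₀ = ω₀/(2π) = 8.657e+04 Hz.

f₀ = 8.657e+04 Hz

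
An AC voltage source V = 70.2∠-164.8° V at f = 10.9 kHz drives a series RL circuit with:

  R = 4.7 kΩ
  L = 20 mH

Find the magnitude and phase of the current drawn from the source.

Step 1 — Angular frequency: ω = 2π·f = 2π·1.09e+04 = 6.849e+04 rad/s.
Step 2 — Component impedances:
  R: Z = R = 4700 Ω
  L: Z = jωL = j·6.849e+04·0.02 = 0 + j1370 Ω
Step 3 — Series combination: Z_total = R + L = 4700 + j1370 Ω = 4896∠16.2° Ω.
Step 4 — Source phasor: V = 70.2∠-164.8° V = -67.74 - j18.41 V.
Step 5 — Ohm's law: I = V / Z_total = (-67.74 - j18.41) / (4700 + j1370) = -0.01434 + j0.0002622 A.
Step 6 — Convert to polar: |I| = 0.01434 A, ∠I = 179.0°.

I = 0.01434∠179.0° A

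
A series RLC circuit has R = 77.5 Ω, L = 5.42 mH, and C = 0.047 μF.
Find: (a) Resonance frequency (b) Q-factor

Step 1 — Resonance condition Im(Z)=0 gives ω₀ = 1/√(LC).
Step 2 — ω₀ = 1/√(0.00542·4.7e-08) = 6.265e+04 rad/s.
Step 3 — f₀ = ω₀/(2π) = 9972 Hz.
Step 4 — Series Q: Q = ω₀L/R = 6.265e+04·0.00542/77.5 = 4.382.

(a) f₀ = 9972 Hz  (b) Q = 4.382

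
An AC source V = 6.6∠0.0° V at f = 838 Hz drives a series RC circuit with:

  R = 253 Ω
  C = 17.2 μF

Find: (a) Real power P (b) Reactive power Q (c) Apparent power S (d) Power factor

Step 1 — Angular frequency: ω = 2π·f = 2π·838 = 5265 rad/s.
Step 2 — Component impedances:
  R: Z = R = 253 Ω
  C: Z = 1/(jωC) = -j/(ω·C) = 0 - j11.04 Ω
Step 3 — Series combination: Z_total = R + C = 253 - j11.04 Ω = 253.2∠-2.5° Ω.
Step 4 — Source phasor: V = 6.6∠0.0° V = 6.6 V.
Step 5 — Current: I = V / Z = 0.02604 + j0.001136 A = 0.02606∠2.5° A.
Step 6 — Complex power: S = V·I* = 0.1718 - j0.0075 VA.
Step 7 — Real power: P = Re(S) = 0.1718 W.
Step 8 — Reactive power: Q = Im(S) = -0.0075 VAR.
Step 9 — Apparent power: |S| = 0.172 VA.
Step 10 — Power factor: PF = P/|S| = 0.999 (leading).

(a) P = 0.1718 W  (b) Q = -0.0075 VAR  (c) S = 0.172 VA  (d) PF = 0.999 (leading)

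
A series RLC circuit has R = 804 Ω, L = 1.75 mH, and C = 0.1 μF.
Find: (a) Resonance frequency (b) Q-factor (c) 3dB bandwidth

Step 1 — Resonance: ω₀ = 1/√(LC) = 1/√(0.00175·1e-07) = 7.559e+04 rad/s.
Step 2 — f₀ = ω₀/(2π) = 1.203e+04 Hz.
Step 3 — Series Q: Q = ω₀L/R = 7.559e+04·0.00175/804 = 0.1645.
Step 4 — Bandwidth: Δω = ω₀/Q = 4.594e+05 rad/s; BW = Δω/(2π) = 7.312e+04 Hz.

(a) f₀ = 1.203e+04 Hz  (b) Q = 0.1645  (c) BW = 7.312e+04 Hz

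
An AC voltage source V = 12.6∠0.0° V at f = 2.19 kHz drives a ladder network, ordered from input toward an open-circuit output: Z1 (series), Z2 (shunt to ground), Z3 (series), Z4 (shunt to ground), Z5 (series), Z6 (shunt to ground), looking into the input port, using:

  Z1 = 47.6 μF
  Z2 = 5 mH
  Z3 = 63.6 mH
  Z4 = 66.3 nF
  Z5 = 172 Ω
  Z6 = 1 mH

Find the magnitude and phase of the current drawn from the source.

Step 1 — Angular frequency: ω = 2π·f = 2π·2190 = 1.376e+04 rad/s.
Step 2 — Component impedances:
  Z1: Z = 1/(jωC) = -j/(ω·C) = 0 - j1.527 Ω
  Z2: Z = jωL = j·1.376e+04·0.005 = 0 + j68.8 Ω
  Z3: Z = jωL = j·1.376e+04·0.0636 = 0 + j875.1 Ω
  Z4: Z = 1/(jωC) = -j/(ω·C) = 0 - j1096 Ω
  Z5: Z = R = 172 Ω
  Z6: Z = jωL = j·1.376e+04·0.001 = 0 + j13.76 Ω
Step 3 — Ladder network (open output): work backward from the far end, alternating series and parallel combinations. Z_in = 0.9095 + j62.36 Ω = 62.36∠89.2° Ω.
Step 4 — Source phasor: V = 12.6∠0.0° V = 12.6 V.
Step 5 — Ohm's law: I = V / Z_total = (12.6) / (0.9095 + j62.36) = 0.002947 - j0.202 A.
Step 6 — Convert to polar: |I| = 0.202 A, ∠I = -89.2°.

I = 0.202∠-89.2° A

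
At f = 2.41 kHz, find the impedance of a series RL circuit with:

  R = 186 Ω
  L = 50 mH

Step 1 — Angular frequency: ω = 2π·f = 2π·2410 = 1.514e+04 rad/s.
Step 2 — Component impedances:
  R: Z = R = 186 Ω
  L: Z = jωL = j·1.514e+04·0.05 = 0 + j757.1 Ω
Step 3 — Series combination: Z_total = R + L = 186 + j757.1 Ω = 779.6∠76.2° Ω.

Z = 186 + j757.1 Ω = 779.6∠76.2° Ω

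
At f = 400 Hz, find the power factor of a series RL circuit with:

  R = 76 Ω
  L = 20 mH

Step 1 — Angular frequency: ω = 2π·f = 2π·400 = 2513 rad/s.
Step 2 — Component impedances:
  R: Z = R = 76 Ω
  L: Z = jωL = j·2513·0.02 = 0 + j50.27 Ω
Step 3 — Series combination: Z_total = R + L = 76 + j50.27 Ω = 91.12∠33.5° Ω.
Step 4 — Power factor: PF = cos(φ) = Re(Z)/|Z| = 76/91.12 = 0.8341.
Step 5 — Type: Im(Z) = 50.27 ⇒ lagging (phase φ = 33.5°).

PF = 0.8341 (lagging, φ = 33.5°)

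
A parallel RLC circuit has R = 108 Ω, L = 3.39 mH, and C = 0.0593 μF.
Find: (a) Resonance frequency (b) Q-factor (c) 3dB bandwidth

Step 1 — Resonance: ω₀ = 1/√(LC) = 1/√(0.00339·5.93e-08) = 7.053e+04 rad/s.
Step 2 — f₀ = ω₀/(2π) = 1.123e+04 Hz.
Step 3 — Parallel Q: Q = R/(ω₀L) = 108/(7.053e+04·0.00339) = 0.4517.
Step 4 — Bandwidth: Δω = ω₀/Q = 1.561e+05 rad/s; BW = Δω/(2π) = 2.485e+04 Hz.

(a) f₀ = 1.123e+04 Hz  (b) Q = 0.4517  (c) BW = 2.485e+04 Hz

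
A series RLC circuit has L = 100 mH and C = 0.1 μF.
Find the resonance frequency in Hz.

Step 1 — Resonance condition Im(Z)=0 gives ω₀ = 1/√(LC).
Step 2 — ω₀ = 1/√(0.1·1e-07) = 1e+04 rad/s.
Step 3 — f₀ = ω₀/(2π) = 1592 Hz.

f₀ = 1592 Hz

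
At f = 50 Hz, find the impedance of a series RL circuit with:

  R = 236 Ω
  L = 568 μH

Step 1 — Angular frequency: ω = 2π·f = 2π·50 = 314.2 rad/s.
Step 2 — Component impedances:
  R: Z = R = 236 Ω
  L: Z = jωL = j·314.2·0.000568 = 0 + j0.1784 Ω
Step 3 — Series combination: Z_total = R + L = 236 + j0.1784 Ω = 236∠0.0° Ω.

Z = 236 + j0.1784 Ω = 236∠0.0° Ω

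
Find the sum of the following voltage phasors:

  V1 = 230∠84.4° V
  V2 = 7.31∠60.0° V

Step 1 — Convert each phasor to rectangular form:
  V1 = 230·(cos(84.4°) + j·sin(84.4°)) = 22.44 + j228.9 V
  V2 = 7.31·(cos(60.0°) + j·sin(60.0°)) = 3.655 + j6.331 V
Step 2 — Sum components: V_total = 26.1 + j235.2 V.
Step 3 — Convert to polar: |V_total| = 236.7 V, ∠V_total = 83.7°.

V_total = 236.7∠83.7° V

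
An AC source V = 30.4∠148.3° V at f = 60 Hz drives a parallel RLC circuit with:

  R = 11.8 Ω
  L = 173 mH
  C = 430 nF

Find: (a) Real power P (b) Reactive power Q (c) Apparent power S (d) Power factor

Step 1 — Angular frequency: ω = 2π·f = 2π·60 = 377 rad/s.
Step 2 — Component impedances:
  R: Z = R = 11.8 Ω
  L: Z = jωL = j·377·0.173 = 0 + j65.22 Ω
  C: Z = 1/(jωC) = -j/(ω·C) = 0 - j6169 Ω
Step 3 — Parallel combination: 1/Z_total = 1/R + 1/L + 1/C; Z_total = 11.43 + j2.047 Ω = 11.62∠10.1° Ω.
Step 4 — Source phasor: V = 30.4∠148.3° V = -25.86 + j15.97 V.
Step 5 — Current: I = V / Z = -1.95 + j1.746 A = 2.617∠138.2° A.
Step 6 — Complex power: S = V·I* = 78.32 + j14.02 VA.
Step 7 — Real power: P = Re(S) = 78.32 W.
Step 8 — Reactive power: Q = Im(S) = 14.02 VAR.
Step 9 — Apparent power: |S| = 79.56 VA.
Step 10 — Power factor: PF = P/|S| = 0.9844 (lagging).

(a) P = 78.32 W  (b) Q = 14.02 VAR  (c) S = 79.56 VA  (d) PF = 0.9844 (lagging)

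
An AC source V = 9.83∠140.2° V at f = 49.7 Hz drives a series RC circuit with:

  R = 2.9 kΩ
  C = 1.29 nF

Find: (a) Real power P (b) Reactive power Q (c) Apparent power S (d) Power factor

Step 1 — Angular frequency: ω = 2π·f = 2π·49.7 = 312.3 rad/s.
Step 2 — Component impedances:
  R: Z = R = 2900 Ω
  C: Z = 1/(jωC) = -j/(ω·C) = 0 - j2.482e+06 Ω
Step 3 — Series combination: Z_total = R + C = 2900 - j2.482e+06 Ω = 2.482e+06∠-89.9° Ω.
Step 4 — Source phasor: V = 9.83∠140.2° V = -7.552 + j6.292 V.
Step 5 — Current: I = V / Z = -2.538e-06 - j3.039e-06 A = 3.96e-06∠-129.9° A.
Step 6 — Complex power: S = V·I* = 4.547e-08 - j3.893e-05 VA.
Step 7 — Real power: P = Re(S) = 4.547e-08 W.
Step 8 — Reactive power: Q = Im(S) = -3.893e-05 VAR.
Step 9 — Apparent power: |S| = 3.893e-05 VA.
Step 10 — Power factor: PF = P/|S| = 0.001168 (leading).

(a) P = 4.547e-08 W  (b) Q = -3.893e-05 VAR  (c) S = 3.893e-05 VA  (d) PF = 0.001168 (leading)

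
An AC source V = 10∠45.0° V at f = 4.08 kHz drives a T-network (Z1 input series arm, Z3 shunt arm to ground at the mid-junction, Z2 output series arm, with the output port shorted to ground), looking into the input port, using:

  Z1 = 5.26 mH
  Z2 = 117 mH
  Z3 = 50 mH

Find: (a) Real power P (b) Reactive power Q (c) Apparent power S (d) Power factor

Step 1 — Angular frequency: ω = 2π·f = 2π·4080 = 2.564e+04 rad/s.
Step 2 — Component impedances:
  Z1: Z = jωL = j·2.564e+04·0.00526 = 0 + j134.8 Ω
  Z2: Z = jωL = j·2.564e+04·0.117 = 0 + j2999 Ω
  Z3: Z = jωL = j·2.564e+04·0.05 = 0 + j1282 Ω
Step 3 — With the output port shorted to ground, the output series arm Z2 runs from the junction to ground; the shunt arm Z3 also runs from the junction to ground. They appear in parallel: Z3 || Z2 = 0 + j898 Ω.
Step 4 — Series with input arm Z1: Z_in = Z1 + (Z3 || Z2) = 0 + j1033 Ω = 1033∠90.0° Ω.
Step 5 — Source phasor: V = 10∠45.0° V = 7.071 + j7.071 V.
Step 6 — Current: I = V / Z = 0.006846 - j0.006846 A = 0.009682∠-45.0° A.
Step 7 — Complex power: S = V·I* = 0 + j0.09682 VA.
Step 8 — Real power: P = Re(S) = 0 W.
Step 9 — Reactive power: Q = Im(S) = 0.09682 VAR.
Step 10 — Apparent power: |S| = 0.09682 VA.
Step 11 — Power factor: PF = P/|S| = 0 (lagging).

(a) P = 0 W  (b) Q = 0.09682 VAR  (c) S = 0.09682 VA  (d) PF = 0 (lagging)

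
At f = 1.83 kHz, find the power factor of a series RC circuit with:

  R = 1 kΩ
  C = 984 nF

Step 1 — Angular frequency: ω = 2π·f = 2π·1830 = 1.15e+04 rad/s.
Step 2 — Component impedances:
  R: Z = R = 1000 Ω
  C: Z = 1/(jωC) = -j/(ω·C) = 0 - j88.38 Ω
Step 3 — Series combination: Z_total = R + C = 1000 - j88.38 Ω = 1004∠-5.1° Ω.
Step 4 — Power factor: PF = cos(φ) = Re(Z)/|Z| = 1000/1003.9 = 0.9961.
Step 5 — Type: Im(Z) = -88.38 ⇒ leading (phase φ = -5.1°).

PF = 0.9961 (leading, φ = -5.1°)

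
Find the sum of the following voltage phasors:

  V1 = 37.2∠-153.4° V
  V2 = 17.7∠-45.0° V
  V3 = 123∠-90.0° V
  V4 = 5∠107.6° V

Step 1 — Convert each phasor to rectangular form:
  V1 = 37.2·(cos(-153.4°) + j·sin(-153.4°)) = -33.26 - j16.66 V
  V2 = 17.7·(cos(-45.0°) + j·sin(-45.0°)) = 12.52 - j12.52 V
  V3 = 123·(cos(-90.0°) + j·sin(-90.0°)) = 0 - j123 V
  V4 = 5·(cos(107.6°) + j·sin(107.6°)) = -1.512 + j4.766 V
Step 2 — Sum components: V_total = -22.26 - j147.4 V.
Step 3 — Convert to polar: |V_total| = 149.1 V, ∠V_total = -98.6°.

V_total = 149.1∠-98.6° V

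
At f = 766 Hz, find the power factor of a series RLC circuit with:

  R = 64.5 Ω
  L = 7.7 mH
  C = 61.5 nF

Step 1 — Angular frequency: ω = 2π·f = 2π·766 = 4813 rad/s.
Step 2 — Component impedances:
  R: Z = R = 64.5 Ω
  L: Z = jωL = j·4813·0.0077 = 0 + j37.06 Ω
  C: Z = 1/(jωC) = -j/(ω·C) = 0 - j3378 Ω
Step 3 — Series combination: Z_total = R + L + C = 64.5 - j3341 Ω = 3342∠-88.9° Ω.
Step 4 — Power factor: PF = cos(φ) = Re(Z)/|Z| = 64.5/3342 = 0.0193.
Step 5 — Type: Im(Z) = -3341 ⇒ leading (phase φ = -88.9°).

PF = 0.0193 (leading, φ = -88.9°)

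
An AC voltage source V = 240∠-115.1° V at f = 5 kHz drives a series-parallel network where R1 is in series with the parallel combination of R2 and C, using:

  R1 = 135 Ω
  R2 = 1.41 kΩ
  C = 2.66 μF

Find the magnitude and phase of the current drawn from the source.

Step 1 — Angular frequency: ω = 2π·f = 2π·5000 = 3.142e+04 rad/s.
Step 2 — Component impedances:
  R1: Z = R = 135 Ω
  R2: Z = R = 1410 Ω
  C: Z = 1/(jωC) = -j/(ω·C) = 0 - j11.97 Ω
Step 3 — Parallel branch: R2 || C = 1/(1/R2 + 1/C) = 0.1016 - j11.97 Ω.
Step 4 — Series with R1: Z_total = R1 + (R2 || C) = 135.1 - j11.97 Ω = 135.6∠-5.1° Ω.
Step 5 — Source phasor: V = 240∠-115.1° V = -101.8 - j217.3 V.
Step 6 — Ohm's law: I = V / Z_total = (-101.8 - j217.3) / (135.1 - j11.97) = -0.6063 - j1.662 A.
Step 7 — Convert to polar: |I| = 1.77 A, ∠I = -110.0°.

I = 1.77∠-110.0° A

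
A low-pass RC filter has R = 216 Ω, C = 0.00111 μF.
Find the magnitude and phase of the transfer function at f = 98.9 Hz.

Step 1 — Angular frequency: ω = 2π·98.9 = 621.4 rad/s.
Step 2 — Transfer function: H(jω) = 1/(1 + jωRC).
Step 3 — Denominator: 1 + jωRC = 1 + j·621.4·216·1.11e-09 = 1 + j0.000149.
Step 4 — H = 1 - j0.000149.
Step 5 — Magnitude: |H| = 1 (-0.0 dB); phase: φ = -0.0°.

|H| = 1 (-0.0 dB), φ = -0.0°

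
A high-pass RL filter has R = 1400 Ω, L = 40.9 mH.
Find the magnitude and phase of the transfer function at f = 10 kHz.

Step 1 — Angular frequency: ω = 2π·1e+04 = 6.283e+04 rad/s.
Step 2 — Transfer function: H(jω) = jωL/(R + jωL).
Step 3 — Numerator jωL = j·2570; denominator R + jωL = 1400 + j2570.
Step 4 — H = 0.7711 + j0.4201.
Step 5 — Magnitude: |H| = 0.8781 (-1.1 dB); phase: φ = 28.6°.

|H| = 0.8781 (-1.1 dB), φ = 28.6°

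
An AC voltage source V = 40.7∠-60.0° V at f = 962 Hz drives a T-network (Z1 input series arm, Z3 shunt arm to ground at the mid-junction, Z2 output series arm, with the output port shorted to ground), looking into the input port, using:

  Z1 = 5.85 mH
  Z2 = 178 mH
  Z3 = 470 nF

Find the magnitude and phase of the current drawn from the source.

Step 1 — Angular frequency: ω = 2π·f = 2π·962 = 6044 rad/s.
Step 2 — Component impedances:
  Z1: Z = jωL = j·6044·0.00585 = 0 + j35.36 Ω
  Z2: Z = jωL = j·6044·0.178 = 0 + j1076 Ω
  Z3: Z = 1/(jωC) = -j/(ω·C) = 0 - j352 Ω
Step 3 — With the output port shorted to ground, the output series arm Z2 runs from the junction to ground; the shunt arm Z3 also runs from the junction to ground. They appear in parallel: Z3 || Z2 = 0 - j523.2 Ω.
Step 4 — Series with input arm Z1: Z_in = Z1 + (Z3 || Z2) = 0 - j487.8 Ω = 487.8∠-90.0° Ω.
Step 5 — Source phasor: V = 40.7∠-60.0° V = 20.35 - j35.25 V.
Step 6 — Ohm's law: I = V / Z_total = (20.35 - j35.25) / (0 - j487.8) = 0.07226 + j0.04172 A.
Step 7 — Convert to polar: |I| = 0.08343 A, ∠I = 30.0°.

I = 0.08343∠30.0° A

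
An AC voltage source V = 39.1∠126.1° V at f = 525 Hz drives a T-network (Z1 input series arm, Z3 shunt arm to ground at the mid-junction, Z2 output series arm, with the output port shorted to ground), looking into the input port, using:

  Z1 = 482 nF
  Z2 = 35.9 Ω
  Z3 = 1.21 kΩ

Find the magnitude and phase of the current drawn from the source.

Step 1 — Angular frequency: ω = 2π·f = 2π·525 = 3299 rad/s.
Step 2 — Component impedances:
  Z1: Z = 1/(jωC) = -j/(ω·C) = 0 - j628.9 Ω
  Z2: Z = R = 35.9 Ω
  Z3: Z = R = 1210 Ω
Step 3 — With the output port shorted to ground, the output series arm Z2 runs from the junction to ground; the shunt arm Z3 also runs from the junction to ground. They appear in parallel: Z3 || Z2 = 34.87 Ω.
Step 4 — Series with input arm Z1: Z_in = Z1 + (Z3 || Z2) = 34.87 - j628.9 Ω = 629.9∠-86.8° Ω.
Step 5 — Source phasor: V = 39.1∠126.1° V = -23.04 + j31.59 V.
Step 6 — Ohm's law: I = V / Z_total = (-23.04 + j31.59) / (34.87 - j628.9) = -0.0521 - j0.03374 A.
Step 7 — Convert to polar: |I| = 0.06207 A, ∠I = -147.1°.

I = 0.06207∠-147.1° A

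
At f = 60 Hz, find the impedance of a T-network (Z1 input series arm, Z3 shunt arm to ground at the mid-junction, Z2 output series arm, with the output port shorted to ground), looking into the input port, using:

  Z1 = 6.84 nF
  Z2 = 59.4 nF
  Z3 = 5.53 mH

Step 1 — Angular frequency: ω = 2π·f = 2π·60 = 377 rad/s.
Step 2 — Component impedances:
  Z1: Z = 1/(jωC) = -j/(ω·C) = 0 - j3.878e+05 Ω
  Z2: Z = 1/(jωC) = -j/(ω·C) = 0 - j4.466e+04 Ω
  Z3: Z = jωL = j·377·0.00553 = 0 + j2.085 Ω
Step 3 — With the output port shorted to ground, the output series arm Z2 runs from the junction to ground; the shunt arm Z3 also runs from the junction to ground. They appear in parallel: Z3 || Z2 = 0 + j2.085 Ω.
Step 4 — Series with input arm Z1: Z_in = Z1 + (Z3 || Z2) = 0 - j3.878e+05 Ω = 3.878e+05∠-90.0° Ω.

Z = 0 - j3.878e+05 Ω = 3.878e+05∠-90.0° Ω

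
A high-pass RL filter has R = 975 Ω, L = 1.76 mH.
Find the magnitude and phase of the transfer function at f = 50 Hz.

Step 1 — Angular frequency: ω = 2π·50 = 314.2 rad/s.
Step 2 — Transfer function: H(jω) = jωL/(R + jωL).
Step 3 — Numerator jωL = j·0.5529; denominator R + jωL = 975 + j0.5529.
Step 4 — H = 3.216e-07 + j0.0005671.
Step 5 — Magnitude: |H| = 0.0005671 (-64.9 dB); phase: φ = 90.0°.

|H| = 0.0005671 (-64.9 dB), φ = 90.0°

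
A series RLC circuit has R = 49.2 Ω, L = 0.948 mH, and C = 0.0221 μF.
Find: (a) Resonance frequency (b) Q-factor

Step 1 — Resonance condition Im(Z)=0 gives ω₀ = 1/√(LC).
Step 2 — ω₀ = 1/√(0.000948·2.21e-08) = 2.185e+05 rad/s.
Step 3 — f₀ = ω₀/(2π) = 3.477e+04 Hz.
Step 4 — Series Q: Q = ω₀L/R = 2.185e+05·0.000948/49.2 = 4.21.

(a) f₀ = 3.477e+04 Hz  (b) Q = 4.21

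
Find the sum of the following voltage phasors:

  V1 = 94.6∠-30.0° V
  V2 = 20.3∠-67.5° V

Step 1 — Convert each phasor to rectangular form:
  V1 = 94.6·(cos(-30.0°) + j·sin(-30.0°)) = 81.93 - j47.3 V
  V2 = 20.3·(cos(-67.5°) + j·sin(-67.5°)) = 7.768 - j18.75 V
Step 2 — Sum components: V_total = 89.69 - j66.05 V.
Step 3 — Convert to polar: |V_total| = 111.4 V, ∠V_total = -36.4°.

V_total = 111.4∠-36.4° V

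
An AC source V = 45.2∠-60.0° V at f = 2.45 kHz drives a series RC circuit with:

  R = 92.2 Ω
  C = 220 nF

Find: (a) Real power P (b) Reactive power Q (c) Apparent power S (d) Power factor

Step 1 — Angular frequency: ω = 2π·f = 2π·2450 = 1.539e+04 rad/s.
Step 2 — Component impedances:
  R: Z = R = 92.2 Ω
  C: Z = 1/(jωC) = -j/(ω·C) = 0 - j295.3 Ω
Step 3 — Series combination: Z_total = R + C = 92.2 - j295.3 Ω = 309.3∠-72.7° Ω.
Step 4 — Source phasor: V = 45.2∠-60.0° V = 22.6 - j39.14 V.
Step 5 — Current: I = V / Z = 0.1426 + j0.03202 A = 0.1461∠12.7° A.
Step 6 — Complex power: S = V·I* = 1.969 - j6.304 VA.
Step 7 — Real power: P = Re(S) = 1.969 W.
Step 8 — Reactive power: Q = Im(S) = -6.304 VAR.
Step 9 — Apparent power: |S| = 6.605 VA.
Step 10 — Power factor: PF = P/|S| = 0.2981 (leading).

(a) P = 1.969 W  (b) Q = -6.304 VAR  (c) S = 6.605 VA  (d) PF = 0.2981 (leading)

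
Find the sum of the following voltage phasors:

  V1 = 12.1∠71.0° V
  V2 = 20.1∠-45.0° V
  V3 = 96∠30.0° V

Step 1 — Convert each phasor to rectangular form:
  V1 = 12.1·(cos(71.0°) + j·sin(71.0°)) = 3.939 + j11.44 V
  V2 = 20.1·(cos(-45.0°) + j·sin(-45.0°)) = 14.21 - j14.21 V
  V3 = 96·(cos(30.0°) + j·sin(30.0°)) = 83.14 + j48 V
Step 2 — Sum components: V_total = 101.3 + j45.23 V.
Step 3 — Convert to polar: |V_total| = 110.9 V, ∠V_total = 24.1°.

V_total = 110.9∠24.1° V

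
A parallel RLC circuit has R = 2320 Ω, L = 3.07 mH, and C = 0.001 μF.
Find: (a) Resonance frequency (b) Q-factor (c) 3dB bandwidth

Step 1 — Resonance: ω₀ = 1/√(LC) = 1/√(0.00307·1e-09) = 5.707e+05 rad/s.
Step 2 — f₀ = ω₀/(2π) = 9.083e+04 Hz.
Step 3 — Parallel Q: Q = R/(ω₀L) = 2320/(5.707e+05·0.00307) = 1.324.
Step 4 — Bandwidth: Δω = ω₀/Q = 4.31e+05 rad/s; BW = Δω/(2π) = 6.86e+04 Hz.

(a) f₀ = 9.083e+04 Hz  (b) Q = 1.324  (c) BW = 6.86e+04 Hz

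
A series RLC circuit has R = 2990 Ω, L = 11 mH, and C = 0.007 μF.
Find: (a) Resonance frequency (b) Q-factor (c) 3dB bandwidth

Step 1 — Resonance: ω₀ = 1/√(LC) = 1/√(0.011·7e-09) = 1.14e+05 rad/s.
Step 2 — f₀ = ω₀/(2π) = 1.814e+04 Hz.
Step 3 — Series Q: Q = ω₀L/R = 1.14e+05·0.011/2990 = 0.4193.
Step 4 — Bandwidth: Δω = ω₀/Q = 2.718e+05 rad/s; BW = Δω/(2π) = 4.326e+04 Hz.

(a) f₀ = 1.814e+04 Hz  (b) Q = 0.4193  (c) BW = 4.326e+04 Hz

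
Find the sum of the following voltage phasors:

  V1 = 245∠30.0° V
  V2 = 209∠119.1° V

Step 1 — Convert each phasor to rectangular form:
  V1 = 245·(cos(30.0°) + j·sin(30.0°)) = 212.2 + j122.5 V
  V2 = 209·(cos(119.1°) + j·sin(119.1°)) = -101.6 + j182.6 V
Step 2 — Sum components: V_total = 110.5 + j305.1 V.
Step 3 — Convert to polar: |V_total| = 324.5 V, ∠V_total = 70.1°.

V_total = 324.5∠70.1° V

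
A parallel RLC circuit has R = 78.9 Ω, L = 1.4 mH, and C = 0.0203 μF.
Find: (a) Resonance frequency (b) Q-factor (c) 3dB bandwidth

Step 1 — Resonance: ω₀ = 1/√(LC) = 1/√(0.0014·2.03e-08) = 1.876e+05 rad/s.
Step 2 — f₀ = ω₀/(2π) = 2.985e+04 Hz.
Step 3 — Parallel Q: Q = R/(ω₀L) = 78.9/(1.876e+05·0.0014) = 0.3004.
Step 4 — Bandwidth: Δω = ω₀/Q = 6.243e+05 rad/s; BW = Δω/(2π) = 9.937e+04 Hz.

(a) f₀ = 2.985e+04 Hz  (b) Q = 0.3004  (c) BW = 9.937e+04 Hz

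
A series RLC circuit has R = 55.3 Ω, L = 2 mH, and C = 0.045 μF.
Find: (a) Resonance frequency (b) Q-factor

Step 1 — Resonance condition Im(Z)=0 gives ω₀ = 1/√(LC).
Step 2 — ω₀ = 1/√(0.002·4.5e-08) = 1.054e+05 rad/s.
Step 3 — f₀ = ω₀/(2π) = 1.678e+04 Hz.
Step 4 — Series Q: Q = ω₀L/R = 1.054e+05·0.002/55.3 = 3.812.

(a) f₀ = 1.678e+04 Hz  (b) Q = 3.812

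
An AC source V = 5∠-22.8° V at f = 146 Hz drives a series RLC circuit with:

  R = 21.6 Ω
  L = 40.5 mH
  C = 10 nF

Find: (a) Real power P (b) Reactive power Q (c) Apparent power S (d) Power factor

Step 1 — Angular frequency: ω = 2π·f = 2π·146 = 917.3 rad/s.
Step 2 — Component impedances:
  R: Z = R = 21.6 Ω
  L: Z = jωL = j·917.3·0.0405 = 0 + j37.15 Ω
  C: Z = 1/(jωC) = -j/(ω·C) = 0 - j1.09e+05 Ω
Step 3 — Series combination: Z_total = R + L + C = 21.6 - j1.09e+05 Ω = 1.09e+05∠-90.0° Ω.
Step 4 — Source phasor: V = 5∠-22.8° V = 4.609 - j1.938 V.
Step 5 — Current: I = V / Z = 1.779e-05 + j4.229e-05 A = 4.588e-05∠67.2° A.
Step 6 — Complex power: S = V·I* = 4.547e-08 - j0.0002294 VA.
Step 7 — Real power: P = Re(S) = 4.547e-08 W.
Step 8 — Reactive power: Q = Im(S) = -0.0002294 VAR.
Step 9 — Apparent power: |S| = 0.0002294 VA.
Step 10 — Power factor: PF = P/|S| = 0.0001982 (leading).

(a) P = 4.547e-08 W  (b) Q = -0.0002294 VAR  (c) S = 0.0002294 VA  (d) PF = 0.0001982 (leading)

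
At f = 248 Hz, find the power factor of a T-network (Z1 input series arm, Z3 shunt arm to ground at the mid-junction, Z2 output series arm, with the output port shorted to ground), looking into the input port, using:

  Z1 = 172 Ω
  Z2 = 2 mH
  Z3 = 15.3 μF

Step 1 — Angular frequency: ω = 2π·f = 2π·248 = 1558 rad/s.
Step 2 — Component impedances:
  Z1: Z = R = 172 Ω
  Z2: Z = jωL = j·1558·0.002 = 0 + j3.116 Ω
  Z3: Z = 1/(jωC) = -j/(ω·C) = 0 - j41.94 Ω
Step 3 — With the output port shorted to ground, the output series arm Z2 runs from the junction to ground; the shunt arm Z3 also runs from the junction to ground. They appear in parallel: Z3 || Z2 = 0 + j3.367 Ω.
Step 4 — Series with input arm Z1: Z_in = Z1 + (Z3 || Z2) = 172 + j3.367 Ω = 172∠1.1° Ω.
Step 5 — Power factor: PF = cos(φ) = Re(Z)/|Z| = 172/172.03 = 0.9998.
Step 6 — Type: Im(Z) = 3.367 ⇒ lagging (phase φ = 1.1°).

PF = 0.9998 (lagging, φ = 1.1°)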